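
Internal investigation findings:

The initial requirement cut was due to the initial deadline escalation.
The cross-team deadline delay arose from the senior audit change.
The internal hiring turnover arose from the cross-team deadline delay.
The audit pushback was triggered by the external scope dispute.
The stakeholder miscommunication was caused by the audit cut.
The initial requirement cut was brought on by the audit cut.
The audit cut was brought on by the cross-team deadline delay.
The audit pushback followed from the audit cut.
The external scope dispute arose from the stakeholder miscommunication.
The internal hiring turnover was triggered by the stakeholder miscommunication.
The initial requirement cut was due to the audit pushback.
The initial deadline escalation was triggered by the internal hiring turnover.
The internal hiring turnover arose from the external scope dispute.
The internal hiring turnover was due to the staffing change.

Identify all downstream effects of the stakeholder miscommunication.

Direct effects: the external scope dispute, the internal hiring turnover.
2 steps out: the audit pushback, the initial deadline escalation.
3 steps out: the initial requirement cut.
Not reachable from it: the staffing change, the senior audit change, the cross-team deadline delay, the audit cut.

the audit pushback, the external scope dispute, the initial deadline escalation, the initial requirement cut, the internal hiring turnover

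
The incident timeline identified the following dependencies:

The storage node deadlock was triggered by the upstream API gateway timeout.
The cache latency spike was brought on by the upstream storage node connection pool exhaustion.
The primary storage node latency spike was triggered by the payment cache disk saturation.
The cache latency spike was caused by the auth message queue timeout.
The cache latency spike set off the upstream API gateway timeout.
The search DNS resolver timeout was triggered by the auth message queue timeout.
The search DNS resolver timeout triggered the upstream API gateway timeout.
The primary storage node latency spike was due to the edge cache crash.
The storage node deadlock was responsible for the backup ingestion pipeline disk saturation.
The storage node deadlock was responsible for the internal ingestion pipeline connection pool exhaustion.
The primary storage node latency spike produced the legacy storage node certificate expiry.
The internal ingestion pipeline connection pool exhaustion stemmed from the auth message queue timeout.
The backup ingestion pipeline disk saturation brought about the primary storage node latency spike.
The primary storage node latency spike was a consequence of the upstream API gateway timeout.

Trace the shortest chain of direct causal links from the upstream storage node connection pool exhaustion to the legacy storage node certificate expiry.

the upstream storage node connection pool exhaustion → the cache latency spike → the upstream API gateway timeout → the primary storage node latency spike → the legacy storage node certificate expiry

the upstream storage node connection pool exhaustion → the cache latency spike
the cache latency spike → the upstream API gateway timeout
the upstream API gateway timeout → the primary storage node latency spike
the primary storage node latency spike → the legacy storage node certificate expiry
Length: 4 steps.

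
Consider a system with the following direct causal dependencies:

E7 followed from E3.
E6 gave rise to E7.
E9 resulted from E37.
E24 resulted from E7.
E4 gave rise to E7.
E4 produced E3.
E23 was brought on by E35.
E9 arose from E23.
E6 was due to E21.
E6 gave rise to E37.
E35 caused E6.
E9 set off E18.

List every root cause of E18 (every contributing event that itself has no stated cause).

Tracing upstream from E18: E18 ← E9 ← E23 ← E35.
A separate upstream branch: E18 ← E9 ← E37 ← E6 ← E21.
Each of those chain origins has no stated cause.

E21, E35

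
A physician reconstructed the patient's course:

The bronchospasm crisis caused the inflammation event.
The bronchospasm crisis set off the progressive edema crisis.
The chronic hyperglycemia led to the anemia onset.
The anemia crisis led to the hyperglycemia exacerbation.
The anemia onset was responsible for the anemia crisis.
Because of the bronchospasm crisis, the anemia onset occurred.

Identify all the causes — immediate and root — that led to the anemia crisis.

Immediate cause of the anemia crisis: the anemia onset.
Further upstream: the bronchospasm crisis, the chronic hyperglycemia.

the anemia onset, the bronchospasm crisis, the chronic hyperglycemia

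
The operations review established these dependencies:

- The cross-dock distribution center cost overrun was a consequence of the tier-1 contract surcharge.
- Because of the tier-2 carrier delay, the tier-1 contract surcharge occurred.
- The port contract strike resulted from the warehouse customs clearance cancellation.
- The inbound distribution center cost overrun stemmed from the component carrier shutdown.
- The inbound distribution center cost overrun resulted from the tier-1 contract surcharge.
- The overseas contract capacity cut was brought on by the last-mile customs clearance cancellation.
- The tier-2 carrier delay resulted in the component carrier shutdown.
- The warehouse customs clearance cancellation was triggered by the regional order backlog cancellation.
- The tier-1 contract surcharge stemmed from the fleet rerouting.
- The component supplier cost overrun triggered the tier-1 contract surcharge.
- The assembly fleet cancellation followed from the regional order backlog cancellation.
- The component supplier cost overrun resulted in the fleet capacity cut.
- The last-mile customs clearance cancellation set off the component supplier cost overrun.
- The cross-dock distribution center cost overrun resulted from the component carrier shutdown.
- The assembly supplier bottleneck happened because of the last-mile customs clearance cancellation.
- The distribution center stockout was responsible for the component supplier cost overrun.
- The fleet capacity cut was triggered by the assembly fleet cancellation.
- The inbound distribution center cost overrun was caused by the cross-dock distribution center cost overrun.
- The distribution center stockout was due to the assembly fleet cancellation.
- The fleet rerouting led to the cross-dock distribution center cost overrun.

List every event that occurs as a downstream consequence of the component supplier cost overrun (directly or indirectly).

Direct effects: the fleet capacity cut, the tier-1 contract surcharge.
2 steps out: the cross-dock distribution center cost overrun, the inbound distribution center cost overrun.
Not reachable from it: the last-mile customs clearance cancellation, the regional order backlog cancellation, the warehouse customs clearance cancellation, the assembly supplier bottleneck, the port contract strike, the overseas contract capacity cut, the assembly fleet cancellation, the distribution center stockout, the tier-2 carrier delay, the component carrier shutdown, the fleet rerouting.

the cross-dock distribution center cost overrun, the fleet capacity cut, the inbound distribution center cost overrun, the tier-1 contract surcharge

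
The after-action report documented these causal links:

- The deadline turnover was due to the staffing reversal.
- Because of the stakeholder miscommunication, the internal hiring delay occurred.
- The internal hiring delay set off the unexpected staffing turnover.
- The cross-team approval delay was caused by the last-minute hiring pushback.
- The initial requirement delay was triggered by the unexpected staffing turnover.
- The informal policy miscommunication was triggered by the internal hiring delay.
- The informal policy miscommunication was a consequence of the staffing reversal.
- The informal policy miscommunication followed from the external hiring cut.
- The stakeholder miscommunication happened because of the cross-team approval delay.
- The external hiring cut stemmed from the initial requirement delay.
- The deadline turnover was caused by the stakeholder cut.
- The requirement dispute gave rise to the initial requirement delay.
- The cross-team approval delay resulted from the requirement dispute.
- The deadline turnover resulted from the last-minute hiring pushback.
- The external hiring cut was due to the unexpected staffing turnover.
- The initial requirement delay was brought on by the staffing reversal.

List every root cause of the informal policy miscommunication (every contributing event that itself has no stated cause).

the last-minute hiring pushback, the requirement dispute, the staffing reversal

Tracing upstream from the informal policy miscommunication: the informal policy miscommunication ← the external hiring cut ← the initial requirement delay ← the requirement dispute.
A separate upstream branch: the informal policy miscommunication ← the internal hiring delay ← the stakeholder miscommunication ← the cross-team approval delay ← the last-minute hiring pushback.
A separate upstream branch: the informal policy miscommunication ← the staffing reversal.
Each of those chain origins has no stated cause.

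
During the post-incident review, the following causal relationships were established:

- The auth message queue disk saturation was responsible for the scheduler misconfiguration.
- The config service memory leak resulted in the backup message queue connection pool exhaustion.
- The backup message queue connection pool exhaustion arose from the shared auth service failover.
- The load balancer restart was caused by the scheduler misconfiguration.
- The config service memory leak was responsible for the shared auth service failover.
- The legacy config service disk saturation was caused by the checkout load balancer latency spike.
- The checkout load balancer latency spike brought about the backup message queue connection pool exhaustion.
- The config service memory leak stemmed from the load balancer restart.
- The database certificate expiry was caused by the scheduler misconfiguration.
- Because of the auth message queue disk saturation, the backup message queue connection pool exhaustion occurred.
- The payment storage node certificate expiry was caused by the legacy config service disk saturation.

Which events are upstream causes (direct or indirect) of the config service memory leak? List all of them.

Immediate cause of the config service memory leak: the load balancer restart.
Further upstream: the auth message queue disk saturation, the scheduler misconfiguration.

the auth message queue disk saturation, the load balancer restart, the scheduler misconfiguration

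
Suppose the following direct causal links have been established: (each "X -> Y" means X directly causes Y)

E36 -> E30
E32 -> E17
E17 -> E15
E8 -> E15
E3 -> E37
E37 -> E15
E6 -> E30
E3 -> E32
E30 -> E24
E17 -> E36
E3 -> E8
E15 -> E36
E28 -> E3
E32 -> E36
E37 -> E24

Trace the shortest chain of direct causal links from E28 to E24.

E28 → E3 → E37 → E24

E28 → E3
E3 → E37
E37 → E24
Length: 3 steps.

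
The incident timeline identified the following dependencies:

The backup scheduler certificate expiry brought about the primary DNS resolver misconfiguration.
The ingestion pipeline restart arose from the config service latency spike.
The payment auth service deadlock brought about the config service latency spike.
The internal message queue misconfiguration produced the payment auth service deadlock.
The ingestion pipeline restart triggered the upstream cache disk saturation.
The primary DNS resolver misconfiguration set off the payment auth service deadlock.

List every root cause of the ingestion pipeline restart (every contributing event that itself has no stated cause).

the backup scheduler certificate expiry, the internal message queue misconfiguration

Tracing upstream from the ingestion pipeline restart: the ingestion pipeline restart ← the config service latency spike ← the payment auth service deadlock ← the primary DNS resolver misconfiguration ← the backup scheduler certificate expiry.
A separate upstream branch: the ingestion pipeline restart ← the config service latency spike ← the payment auth service deadlock ← the internal message queue misconfiguration.
Each of those chain origins has no stated cause.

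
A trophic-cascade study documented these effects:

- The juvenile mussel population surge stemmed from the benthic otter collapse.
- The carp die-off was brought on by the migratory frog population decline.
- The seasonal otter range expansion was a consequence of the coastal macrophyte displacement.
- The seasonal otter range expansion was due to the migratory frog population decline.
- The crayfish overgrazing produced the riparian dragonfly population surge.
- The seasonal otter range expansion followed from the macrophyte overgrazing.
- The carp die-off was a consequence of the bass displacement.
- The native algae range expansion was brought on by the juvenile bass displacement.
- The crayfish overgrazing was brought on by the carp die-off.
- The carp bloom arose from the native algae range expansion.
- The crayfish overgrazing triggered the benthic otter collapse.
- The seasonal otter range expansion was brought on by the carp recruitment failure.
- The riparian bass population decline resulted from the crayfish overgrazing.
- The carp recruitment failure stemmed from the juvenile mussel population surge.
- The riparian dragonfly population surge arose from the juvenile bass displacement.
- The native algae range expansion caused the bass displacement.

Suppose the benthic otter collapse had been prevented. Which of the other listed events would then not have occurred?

the carp recruitment failure, the juvenile mussel population surge

Downstream of the benthic otter collapse: the juvenile mussel population surge, the carp recruitment failure, the seasonal otter range expansion.
Of those, still caused via another path: the seasonal otter range expansion.
The remainder have no surviving cause.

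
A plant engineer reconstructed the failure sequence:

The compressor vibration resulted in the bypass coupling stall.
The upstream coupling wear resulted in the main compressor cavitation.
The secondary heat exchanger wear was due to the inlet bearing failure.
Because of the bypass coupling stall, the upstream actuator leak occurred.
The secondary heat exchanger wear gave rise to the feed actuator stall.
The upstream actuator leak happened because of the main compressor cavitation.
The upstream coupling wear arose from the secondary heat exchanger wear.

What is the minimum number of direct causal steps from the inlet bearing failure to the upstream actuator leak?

4

Shortest chain: the inlet bearing failure → the secondary heat exchanger wear → the upstream coupling wear → the main compressor cavitation → the upstream actuator leak.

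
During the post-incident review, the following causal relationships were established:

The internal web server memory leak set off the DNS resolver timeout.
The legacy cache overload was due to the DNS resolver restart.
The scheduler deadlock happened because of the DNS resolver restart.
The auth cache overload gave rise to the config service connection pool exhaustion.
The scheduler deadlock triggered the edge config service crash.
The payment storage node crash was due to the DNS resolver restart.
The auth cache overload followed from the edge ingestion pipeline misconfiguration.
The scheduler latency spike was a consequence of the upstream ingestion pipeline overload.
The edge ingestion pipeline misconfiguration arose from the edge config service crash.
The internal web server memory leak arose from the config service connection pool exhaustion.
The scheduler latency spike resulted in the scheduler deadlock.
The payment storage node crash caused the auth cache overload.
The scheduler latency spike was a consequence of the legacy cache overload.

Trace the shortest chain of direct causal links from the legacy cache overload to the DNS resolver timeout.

the legacy cache overload → the scheduler latency spike
the scheduler latency spike → the scheduler deadlock
the scheduler deadlock → the edge config service crash
the edge config service crash → the edge ingestion pipeline misconfiguration
the edge ingestion pipeline misconfiguration → the auth cache overload
the auth cache overload → the config service connection pool exhaustion
the config service connection pool exhaustion → the internal web server memory leak
the internal web server memory leak → the DNS resolver timeout
Length: 8 steps.

the legacy cache overload → the scheduler latency spike → the scheduler deadlock → the edge config service crash → the edge ingestion pipeline misconfiguration → the auth cache overload → the config service connection pool exhaustion → the internal web server memory leak → the DNS resolver timeout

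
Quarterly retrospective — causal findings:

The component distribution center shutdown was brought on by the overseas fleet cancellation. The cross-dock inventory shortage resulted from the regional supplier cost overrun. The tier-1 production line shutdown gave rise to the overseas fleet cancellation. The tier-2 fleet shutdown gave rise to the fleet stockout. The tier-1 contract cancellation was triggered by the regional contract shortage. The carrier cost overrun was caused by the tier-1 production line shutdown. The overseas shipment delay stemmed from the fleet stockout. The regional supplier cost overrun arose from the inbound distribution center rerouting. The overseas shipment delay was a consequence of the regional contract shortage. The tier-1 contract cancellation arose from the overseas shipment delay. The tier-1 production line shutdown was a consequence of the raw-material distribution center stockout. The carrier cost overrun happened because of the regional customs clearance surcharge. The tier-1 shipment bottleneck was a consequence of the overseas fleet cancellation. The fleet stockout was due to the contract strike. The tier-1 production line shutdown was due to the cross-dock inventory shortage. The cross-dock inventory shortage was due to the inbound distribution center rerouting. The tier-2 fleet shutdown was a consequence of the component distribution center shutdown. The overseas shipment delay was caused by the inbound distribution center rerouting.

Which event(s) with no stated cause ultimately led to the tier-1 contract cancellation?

Tracing upstream from the tier-1 contract cancellation: the tier-1 contract cancellation ← the overseas shipment delay ← the inbound distribution center rerouting.
A separate upstream branch: the tier-1 contract cancellation ← the overseas shipment delay ← the fleet stockout ← the tier-2 fleet shutdown ← the component distribution center shutdown ← the overseas fleet cancellation ← the tier-1 production line shutdown ← the raw-material distribution center stockout.
A separate upstream branch: the tier-1 contract cancellation ← the regional contract shortage.
A separate upstream branch: the tier-1 contract cancellation ← the overseas shipment delay ← the fleet stockout ← the contract strike.
Each of those chain origins has no stated cause.

the contract strike, the inbound distribution center rerouting, the raw-material distribution center stockout, the regional contract shortage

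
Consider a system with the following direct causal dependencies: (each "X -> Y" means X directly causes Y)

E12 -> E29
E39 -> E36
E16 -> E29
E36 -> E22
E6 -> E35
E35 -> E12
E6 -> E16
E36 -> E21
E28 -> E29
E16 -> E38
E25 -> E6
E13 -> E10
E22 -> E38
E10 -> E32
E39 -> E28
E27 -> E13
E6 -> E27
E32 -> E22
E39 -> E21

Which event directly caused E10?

E13

Upstream contributors include E25, E6, E27, but only E13 feeds directly into E10.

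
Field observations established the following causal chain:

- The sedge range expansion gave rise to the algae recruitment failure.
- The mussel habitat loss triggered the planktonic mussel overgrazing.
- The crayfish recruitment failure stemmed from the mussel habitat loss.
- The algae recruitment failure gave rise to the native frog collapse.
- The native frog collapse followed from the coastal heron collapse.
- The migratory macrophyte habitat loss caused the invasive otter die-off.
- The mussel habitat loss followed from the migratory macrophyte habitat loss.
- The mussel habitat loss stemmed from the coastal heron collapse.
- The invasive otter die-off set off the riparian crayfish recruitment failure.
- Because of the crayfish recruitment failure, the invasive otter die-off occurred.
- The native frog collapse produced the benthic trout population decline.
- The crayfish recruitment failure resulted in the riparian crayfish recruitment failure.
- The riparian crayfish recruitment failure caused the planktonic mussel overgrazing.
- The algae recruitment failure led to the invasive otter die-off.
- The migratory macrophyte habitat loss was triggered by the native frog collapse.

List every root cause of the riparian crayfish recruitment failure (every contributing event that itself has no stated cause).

Tracing upstream from the riparian crayfish recruitment failure: the riparian crayfish recruitment failure ← the invasive otter die-off ← the algae recruitment failure ← the sedge range expansion.
A separate upstream branch: the riparian crayfish recruitment failure ← the crayfish recruitment failure ← the mussel habitat loss ← the coastal heron collapse.
Each of those chain origins has no stated cause.

the coastal heron collapse, the sedge range expansion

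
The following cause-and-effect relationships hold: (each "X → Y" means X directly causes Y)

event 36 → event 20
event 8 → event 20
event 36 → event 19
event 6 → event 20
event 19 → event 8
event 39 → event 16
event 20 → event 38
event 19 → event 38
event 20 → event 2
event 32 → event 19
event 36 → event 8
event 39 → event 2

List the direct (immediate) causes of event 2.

event 20, event 39

Upstream contributors include event 32, event 6, event 36, event 19, event 8, but only event 20, event 39 feed directly into event 2.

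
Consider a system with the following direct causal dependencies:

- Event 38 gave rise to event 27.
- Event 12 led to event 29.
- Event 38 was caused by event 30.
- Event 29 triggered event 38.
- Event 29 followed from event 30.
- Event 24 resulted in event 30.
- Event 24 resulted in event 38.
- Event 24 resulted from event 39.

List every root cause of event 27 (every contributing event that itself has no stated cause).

event 12, event 39

Tracing upstream from event 27: event 27 ← event 38 ← event 24 ← event 39.
A separate upstream branch: event 27 ← event 38 ← event 29 ← event 12.
Each of those chain origins has no stated cause.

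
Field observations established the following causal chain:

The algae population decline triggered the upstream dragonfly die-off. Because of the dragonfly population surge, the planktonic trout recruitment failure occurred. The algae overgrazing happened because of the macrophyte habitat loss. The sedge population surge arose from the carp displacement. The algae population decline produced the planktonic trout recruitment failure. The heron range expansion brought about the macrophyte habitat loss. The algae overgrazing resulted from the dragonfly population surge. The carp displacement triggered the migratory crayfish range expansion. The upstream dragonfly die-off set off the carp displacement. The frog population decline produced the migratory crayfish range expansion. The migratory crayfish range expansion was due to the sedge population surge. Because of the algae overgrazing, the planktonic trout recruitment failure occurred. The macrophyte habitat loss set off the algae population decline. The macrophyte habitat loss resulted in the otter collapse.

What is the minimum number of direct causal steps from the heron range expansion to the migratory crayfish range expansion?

5

Shortest chain: the heron range expansion → the macrophyte habitat loss → the algae population decline → the upstream dragonfly die-off → the carp displacement → the migratory crayfish range expansion.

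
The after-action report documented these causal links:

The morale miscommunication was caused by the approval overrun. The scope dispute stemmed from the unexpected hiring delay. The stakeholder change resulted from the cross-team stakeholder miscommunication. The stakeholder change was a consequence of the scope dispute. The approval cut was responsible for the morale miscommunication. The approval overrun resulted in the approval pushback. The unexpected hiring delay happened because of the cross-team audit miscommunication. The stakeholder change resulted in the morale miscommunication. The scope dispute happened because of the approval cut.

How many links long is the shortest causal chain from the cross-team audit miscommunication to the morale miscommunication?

4

Shortest chain: the cross-team audit miscommunication → the unexpected hiring delay → the scope dispute → the stakeholder change → the morale miscommunication.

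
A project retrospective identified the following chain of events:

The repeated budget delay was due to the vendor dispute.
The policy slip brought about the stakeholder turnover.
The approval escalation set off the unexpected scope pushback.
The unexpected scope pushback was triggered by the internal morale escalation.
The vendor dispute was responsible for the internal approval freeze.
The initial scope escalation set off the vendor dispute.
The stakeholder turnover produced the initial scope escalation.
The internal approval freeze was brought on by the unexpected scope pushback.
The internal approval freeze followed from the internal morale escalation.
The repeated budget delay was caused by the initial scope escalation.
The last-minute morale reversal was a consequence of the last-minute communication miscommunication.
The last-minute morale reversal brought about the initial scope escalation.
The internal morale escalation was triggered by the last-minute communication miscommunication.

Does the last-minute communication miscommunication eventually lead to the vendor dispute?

Yes

There is a causal chain: the last-minute communication miscommunication → the last-minute morale reversal → the initial scope escalation → the vendor dispute.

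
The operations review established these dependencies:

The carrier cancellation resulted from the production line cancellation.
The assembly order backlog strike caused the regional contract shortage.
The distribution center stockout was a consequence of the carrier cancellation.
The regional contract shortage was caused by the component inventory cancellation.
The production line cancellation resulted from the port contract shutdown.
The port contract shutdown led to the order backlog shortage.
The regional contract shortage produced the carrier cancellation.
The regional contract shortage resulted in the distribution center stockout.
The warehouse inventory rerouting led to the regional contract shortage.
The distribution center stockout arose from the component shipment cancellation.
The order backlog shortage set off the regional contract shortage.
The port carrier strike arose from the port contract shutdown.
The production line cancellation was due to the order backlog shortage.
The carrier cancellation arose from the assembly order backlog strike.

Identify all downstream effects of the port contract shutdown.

Direct effects: the port carrier strike, the order backlog shortage, the production line cancellation.
2 steps out: the regional contract shortage, the carrier cancellation.
3 steps out: the distribution center stockout.
Not reachable from it: the component inventory cancellation, the warehouse inventory rerouting, the assembly order backlog strike, the component shipment cancellation.

the carrier cancellation, the distribution center stockout, the order backlog shortage, the port carrier strike, the production line cancellation, the regional contract shortage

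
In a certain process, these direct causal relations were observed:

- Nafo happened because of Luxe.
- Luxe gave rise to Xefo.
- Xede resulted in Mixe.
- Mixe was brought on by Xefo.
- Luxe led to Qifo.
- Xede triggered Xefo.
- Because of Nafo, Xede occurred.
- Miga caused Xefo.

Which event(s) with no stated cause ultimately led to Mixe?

Luxe, Miga

Tracing upstream from Mixe: Mixe ← Xefo ← Luxe.
A separate upstream branch: Mixe ← Xefo ← Miga.
Each of those chain origins has no stated cause.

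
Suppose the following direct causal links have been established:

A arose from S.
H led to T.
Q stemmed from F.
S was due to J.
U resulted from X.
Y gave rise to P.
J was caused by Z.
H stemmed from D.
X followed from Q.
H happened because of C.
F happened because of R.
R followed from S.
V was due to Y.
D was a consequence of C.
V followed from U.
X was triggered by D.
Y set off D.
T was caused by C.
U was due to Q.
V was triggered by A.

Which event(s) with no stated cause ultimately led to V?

C, Y, Z

Tracing upstream from V: V ← Y.
A separate upstream branch: V ← U ← X ← D ← C.
A separate upstream branch: V ← A ← S ← J ← Z.
Each of those chain origins has no stated cause.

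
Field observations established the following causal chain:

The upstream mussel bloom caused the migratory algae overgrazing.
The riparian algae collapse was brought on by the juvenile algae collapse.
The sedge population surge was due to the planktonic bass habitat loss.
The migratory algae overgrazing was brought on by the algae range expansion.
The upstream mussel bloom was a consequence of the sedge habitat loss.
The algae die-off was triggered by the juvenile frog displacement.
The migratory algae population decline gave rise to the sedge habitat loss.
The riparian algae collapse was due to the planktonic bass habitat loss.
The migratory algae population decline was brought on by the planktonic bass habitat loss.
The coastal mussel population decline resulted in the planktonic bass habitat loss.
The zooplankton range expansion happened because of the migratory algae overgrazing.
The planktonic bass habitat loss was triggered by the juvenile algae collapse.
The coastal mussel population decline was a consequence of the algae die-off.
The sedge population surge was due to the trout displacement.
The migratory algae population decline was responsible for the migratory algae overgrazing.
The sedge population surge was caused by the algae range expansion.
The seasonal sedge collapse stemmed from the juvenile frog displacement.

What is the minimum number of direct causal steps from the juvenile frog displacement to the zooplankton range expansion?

6

Shortest chain: the juvenile frog displacement → the algae die-off → the coastal mussel population decline → the planktonic bass habitat loss → the migratory algae population decline → the migratory algae overgrazing → the zooplankton range expansion.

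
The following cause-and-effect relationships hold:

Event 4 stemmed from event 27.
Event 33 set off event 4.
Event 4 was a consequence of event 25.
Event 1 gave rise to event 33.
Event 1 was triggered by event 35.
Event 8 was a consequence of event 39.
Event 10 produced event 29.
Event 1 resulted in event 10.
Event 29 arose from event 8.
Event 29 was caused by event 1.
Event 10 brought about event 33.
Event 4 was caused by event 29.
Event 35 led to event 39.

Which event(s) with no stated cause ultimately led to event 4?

event 25, event 27, event 35

Tracing upstream from event 4: event 4 ← event 33 ← event 1 ← event 35.
A separate upstream branch: event 4 ← event 25.
A separate upstream branch: event 4 ← event 27.
Each of those chain origins has no stated cause.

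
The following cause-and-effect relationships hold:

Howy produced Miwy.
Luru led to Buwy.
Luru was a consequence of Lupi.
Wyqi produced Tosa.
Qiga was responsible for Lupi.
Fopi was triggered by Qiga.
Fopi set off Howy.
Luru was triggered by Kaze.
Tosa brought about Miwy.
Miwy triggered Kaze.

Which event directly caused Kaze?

Miwy

Upstream contributors include Qiga, Fopi, Wyqi, Tosa, Howy, but only Miwy feeds directly into Kaze.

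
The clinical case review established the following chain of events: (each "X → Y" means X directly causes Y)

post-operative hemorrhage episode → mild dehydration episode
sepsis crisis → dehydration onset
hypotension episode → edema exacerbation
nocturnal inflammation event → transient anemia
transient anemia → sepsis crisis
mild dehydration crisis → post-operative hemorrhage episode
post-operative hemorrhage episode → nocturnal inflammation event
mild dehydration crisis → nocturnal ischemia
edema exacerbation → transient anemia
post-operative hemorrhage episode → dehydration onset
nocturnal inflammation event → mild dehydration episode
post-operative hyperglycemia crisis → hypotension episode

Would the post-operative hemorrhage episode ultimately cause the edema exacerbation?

No

The post-operative hemorrhage episode leads to the nocturnal inflammation event, the mild dehydration episode, the transient anemia, the sepsis crisis, the dehydration onset; the edema exacerbation is not among them.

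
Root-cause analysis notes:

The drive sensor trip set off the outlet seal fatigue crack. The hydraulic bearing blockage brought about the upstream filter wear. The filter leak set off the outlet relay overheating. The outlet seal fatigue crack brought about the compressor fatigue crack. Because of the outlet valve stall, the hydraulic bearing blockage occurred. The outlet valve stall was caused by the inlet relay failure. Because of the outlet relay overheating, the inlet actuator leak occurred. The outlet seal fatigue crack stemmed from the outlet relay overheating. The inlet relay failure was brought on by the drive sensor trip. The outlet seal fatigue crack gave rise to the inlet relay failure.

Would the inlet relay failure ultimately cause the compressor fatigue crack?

No

The inlet relay failure leads to the outlet valve stall, the hydraulic bearing blockage, the upstream filter wear; the compressor fatigue crack is not among them.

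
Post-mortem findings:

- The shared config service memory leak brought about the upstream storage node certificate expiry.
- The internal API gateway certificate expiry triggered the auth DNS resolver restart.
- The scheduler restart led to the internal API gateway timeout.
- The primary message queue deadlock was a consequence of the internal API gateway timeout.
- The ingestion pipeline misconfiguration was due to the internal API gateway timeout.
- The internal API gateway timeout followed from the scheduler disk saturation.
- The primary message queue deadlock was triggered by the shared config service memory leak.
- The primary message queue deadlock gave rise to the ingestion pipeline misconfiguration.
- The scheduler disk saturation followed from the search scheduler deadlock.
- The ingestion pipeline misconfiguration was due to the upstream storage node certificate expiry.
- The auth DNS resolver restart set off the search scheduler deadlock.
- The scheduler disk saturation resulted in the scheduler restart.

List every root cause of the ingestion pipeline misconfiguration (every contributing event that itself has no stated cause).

Tracing upstream from the ingestion pipeline misconfiguration: the ingestion pipeline misconfiguration ← the upstream storage node certificate expiry ← the shared config service memory leak.
A separate upstream branch: the ingestion pipeline misconfiguration ← the internal API gateway timeout ← the scheduler disk saturation ← the search scheduler deadlock ← the auth DNS resolver restart ← the internal API gateway certificate expiry.
Each of those chain origins has no stated cause.

the internal API gateway certificate expiry, the shared config service memory leak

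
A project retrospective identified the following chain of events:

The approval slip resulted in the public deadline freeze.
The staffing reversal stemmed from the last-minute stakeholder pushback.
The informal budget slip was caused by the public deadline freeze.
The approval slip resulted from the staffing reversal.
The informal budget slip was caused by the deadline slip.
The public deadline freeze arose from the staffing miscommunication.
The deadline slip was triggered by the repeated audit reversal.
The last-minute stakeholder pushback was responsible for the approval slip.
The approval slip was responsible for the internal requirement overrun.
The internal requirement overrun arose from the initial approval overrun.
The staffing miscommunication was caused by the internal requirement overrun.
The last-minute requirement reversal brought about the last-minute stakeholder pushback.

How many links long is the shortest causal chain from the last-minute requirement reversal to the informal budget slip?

Shortest chain: the last-minute requirement reversal → the last-minute stakeholder pushback → the approval slip → the public deadline freeze → the informal budget slip.

4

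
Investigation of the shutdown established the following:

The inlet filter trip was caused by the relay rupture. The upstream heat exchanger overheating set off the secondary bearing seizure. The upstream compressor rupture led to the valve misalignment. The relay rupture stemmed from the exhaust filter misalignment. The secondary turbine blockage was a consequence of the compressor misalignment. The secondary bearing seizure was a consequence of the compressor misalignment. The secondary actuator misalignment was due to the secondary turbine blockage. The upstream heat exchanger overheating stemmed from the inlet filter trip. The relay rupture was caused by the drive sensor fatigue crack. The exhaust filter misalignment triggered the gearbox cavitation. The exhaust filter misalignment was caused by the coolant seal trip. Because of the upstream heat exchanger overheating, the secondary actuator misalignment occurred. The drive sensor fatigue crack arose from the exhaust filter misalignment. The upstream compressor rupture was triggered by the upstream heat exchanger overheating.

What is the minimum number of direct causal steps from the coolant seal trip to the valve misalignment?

Shortest chain: the coolant seal trip → the exhaust filter misalignment → the relay rupture → the inlet filter trip → the upstream heat exchanger overheating → the upstream compressor rupture → the valve misalignment.

6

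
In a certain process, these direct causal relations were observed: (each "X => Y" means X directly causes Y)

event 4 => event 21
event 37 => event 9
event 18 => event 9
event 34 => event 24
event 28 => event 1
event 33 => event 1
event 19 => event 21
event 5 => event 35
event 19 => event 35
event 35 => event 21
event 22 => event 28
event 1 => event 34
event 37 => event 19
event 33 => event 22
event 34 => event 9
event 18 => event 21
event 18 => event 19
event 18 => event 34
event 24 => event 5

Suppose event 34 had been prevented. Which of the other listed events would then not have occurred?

Downstream of event 34: event 9, event 24, event 5, event 35, event 21.
Of those, still caused via another path: event 9, event 35, event 21.
The remainder have no surviving cause.

event 24, event 5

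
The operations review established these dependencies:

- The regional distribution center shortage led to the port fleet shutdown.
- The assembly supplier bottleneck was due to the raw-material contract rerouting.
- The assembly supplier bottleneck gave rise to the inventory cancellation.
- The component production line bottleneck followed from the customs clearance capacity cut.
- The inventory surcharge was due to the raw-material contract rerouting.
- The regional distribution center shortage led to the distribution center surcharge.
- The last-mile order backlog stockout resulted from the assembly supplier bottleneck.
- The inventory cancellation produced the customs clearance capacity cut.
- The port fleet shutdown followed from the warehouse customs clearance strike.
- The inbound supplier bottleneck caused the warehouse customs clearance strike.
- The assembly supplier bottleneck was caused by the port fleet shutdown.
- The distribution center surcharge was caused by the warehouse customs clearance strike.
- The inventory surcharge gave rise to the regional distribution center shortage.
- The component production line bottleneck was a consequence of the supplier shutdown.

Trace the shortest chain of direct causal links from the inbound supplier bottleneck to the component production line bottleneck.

the inbound supplier bottleneck → the warehouse customs clearance strike
the warehouse customs clearance strike → the port fleet shutdown
the port fleet shutdown → the assembly supplier bottleneck
the assembly supplier bottleneck → the inventory cancellation
the inventory cancellation → the customs clearance capacity cut
the customs clearance capacity cut → the component production line bottleneck
Length: 6 steps.

the inbound supplier bottleneck → the warehouse customs clearance strike → the port fleet shutdown → the assembly supplier bottleneck → the inventory cancellation → the customs clearance capacity cut → the component production line bottleneck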